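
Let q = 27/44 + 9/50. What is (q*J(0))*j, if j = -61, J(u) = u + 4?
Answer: -53253/275 ≈ -193.65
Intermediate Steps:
J(u) = 4 + u
q = 873/1100 (q = 27*(1/44) + 9*(1/50) = 27/44 + 9/50 = 873/1100 ≈ 0.79364)
(q*J(0))*j = (873*(4 + 0)/1100)*(-61) = ((873/1100)*4)*(-61) = (873/275)*(-61) = -53253/275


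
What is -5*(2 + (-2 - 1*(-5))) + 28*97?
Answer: 2691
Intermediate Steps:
-5*(2 + (-2 - 1*(-5))) + 28*97 = -5*(2 + (-2 + 5)) + 2716 = -5*(2 + 3) + 2716 = -5*5 + 2716 = -25 + 2716 = 2691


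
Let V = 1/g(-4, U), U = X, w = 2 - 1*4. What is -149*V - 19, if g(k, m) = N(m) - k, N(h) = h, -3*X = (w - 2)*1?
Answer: -751/16 ≈ -46.938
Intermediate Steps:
w = -2 (w = 2 - 4 = -2)
X = 4/3 (X = -(-2 - 2)/3 = -(-4)/3 = -⅓*(-4) = 4/3 ≈ 1.3333)
U = 4/3 ≈ 1.3333
g(k, m) = m - k
V = 3/16 (V = 1/(4/3 - 1*(-4)) = 1/(4/3 + 4) = 1/(16/3) = 3/16 ≈ 0.18750)
-149*V - 19 = -149*3/16 - 19 = -447/16 - 19 = -751/16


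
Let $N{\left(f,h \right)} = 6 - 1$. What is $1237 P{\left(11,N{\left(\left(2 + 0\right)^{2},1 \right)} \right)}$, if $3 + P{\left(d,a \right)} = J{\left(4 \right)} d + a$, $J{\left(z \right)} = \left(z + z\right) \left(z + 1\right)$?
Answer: $546754$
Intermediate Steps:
$N{\left(f,h \right)} = 5$ ($N{\left(f,h \right)} = 6 - 1 = 5$)
$J{\left(z \right)} = 2 z \left(1 + z\right)$
$P{\left(d,a \right)} = -3 + a + 40 d$ ($P{\left(d,a \right)} = -3 + \left(2 \cdot 4 \left(1 + 4\right) d + a\right) = -3 + \left(2 \cdot 4 \cdot 5 d + a\right) = -3 + \left(40 d + a\right) = -3 + \left(a + 40 d\right) = -3 + a + 40 d$)
$1237 P{\left(11,N{\left(\left(2 + 0\right)^{2},1 \right)} \right)} = 1237 \left(-3 + 5 + 40 \cdot 11\right) = 1237 \left(-3 + 5 + 440\right) = 1237 \cdot 442 = 546754$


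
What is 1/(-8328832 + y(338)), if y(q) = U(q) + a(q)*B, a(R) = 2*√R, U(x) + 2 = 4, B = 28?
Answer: -4164415/34684704054466 - 182*√2/17342352027233 ≈ -1.2008e-7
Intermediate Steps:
U(x) = 2 (U(x) = -2 + 4 = 2)
y(q) = 2 + 56*√q (y(q) = 2 + (2*√q)*28 = 2 + 56*√q)
1/(-8328832 + y(338)) = 1/(-8328832 + (2 + 56*√338)) = 1/(-8328832 + (2 + 56*(13*√2))) = 1/(-8328832 + (2 + 728*√2)) = 1/(-8328830 + 728*√2)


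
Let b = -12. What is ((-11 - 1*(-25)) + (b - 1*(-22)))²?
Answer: 576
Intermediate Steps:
((-11 - 1*(-25)) + (b - 1*(-22)))² = ((-11 - 1*(-25)) + (-12 - 1*(-22)))² = ((-11 + 25) + (-12 + 22))² = (14 + 10)² = 24² = 576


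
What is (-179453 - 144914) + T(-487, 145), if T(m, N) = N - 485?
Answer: -324707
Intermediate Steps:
T(m, N) = -485 + N
(-179453 - 144914) + T(-487, 145) = (-179453 - 144914) + (-485 + 145) = -324367 - 340 = -324707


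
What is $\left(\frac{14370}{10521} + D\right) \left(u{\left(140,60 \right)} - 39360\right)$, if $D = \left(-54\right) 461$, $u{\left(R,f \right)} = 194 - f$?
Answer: $\frac{3424369705768}{3507} \approx 9.7644 \cdot 10^{8}$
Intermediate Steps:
$D = -24894$
$\left(\frac{14370}{10521} + D\right) \left(u{\left(140,60 \right)} - 39360\right) = \left(\frac{14370}{10521} - 24894\right) \left(\left(194 - 60\right) - 39360\right) = \left(14370 \cdot \frac{1}{10521} - 24894\right) \left(\left(194 - 60\right) - 39360\right) = \left(\frac{4790}{3507} - 24894\right) \left(134 - 39360\right) = \left(- \frac{87298468}{3507}\right) \left(-39226\right) = \frac{3424369705768}{3507}$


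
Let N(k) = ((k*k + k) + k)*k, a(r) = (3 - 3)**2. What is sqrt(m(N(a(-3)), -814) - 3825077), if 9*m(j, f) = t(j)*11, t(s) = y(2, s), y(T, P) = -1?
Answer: 2*I*sqrt(8606426)/3 ≈ 1955.8*I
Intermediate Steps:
a(r) = 0 (a(r) = 0**2 = 0)
N(k) = k*(k**2 + 2*k) (N(k) = ((k**2 + k) + k)*k = ((k + k**2) + k)*k = (k**2 + 2*k)*k = k*(k**2 + 2*k))
t(s) = -1
m(j, f) = -11/9 (m(j, f) = (-1*11)/9 = (1/9)*(-11) = -11/9)
sqrt(m(N(a(-3)), -814) - 3825077) = sqrt(-11/9 - 3825077) = sqrt(-34425704/9) = 2*I*sqrt(8606426)/3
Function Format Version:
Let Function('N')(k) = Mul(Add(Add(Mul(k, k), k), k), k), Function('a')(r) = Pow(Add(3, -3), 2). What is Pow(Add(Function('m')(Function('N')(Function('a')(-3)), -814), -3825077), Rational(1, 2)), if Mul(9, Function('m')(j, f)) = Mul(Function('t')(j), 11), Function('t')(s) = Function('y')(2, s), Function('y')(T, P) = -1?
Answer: Mul(Rational(2, 3), I, Pow(8606426, Rational(1, 2))) ≈ Mul(1955.8, I)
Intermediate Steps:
Function('a')(r) = 0 (Function('a')(r) = Pow(0, 2) = 0)
Function('N')(k) = Mul(k, Add(Pow(k, 2), Mul(2, k))) (Function('N')(k) = Mul(Add(Add(Pow(k, 2), k), k), k) = Mul(Add(Add(k, Pow(k, 2)), k), k) = Mul(Add(Pow(k, 2), Mul(2, k)), k) = Mul(k, Add(Pow(k, 2), Mul(2, k))))
Function('t')(s) = -1
Function('m')(j, f) = Rational(-11, 9) (Function('m')(j, f) = Mul(Rational(1, 9), Mul(-1, 11)) = Mul(Rational(1, 9), -11) = Rational(-11, 9))
Pow(Add(Function('m')(Function('N')(Function('a')(-3)), -814), -3825077), Rational(1, 2)) = Pow(Add(Rational(-11, 9), -3825077), Rational(1, 2)) = Pow(Rational(-34425704, 9), Rational(1, 2)) = Mul(Rational(2, 3), I, Pow(8606426, Rational(1, 2)))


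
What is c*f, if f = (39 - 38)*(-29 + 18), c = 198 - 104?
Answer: -1034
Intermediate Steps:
c = 94
f = -11 (f = 1*(-11) = -11)
c*f = 94*(-11) = -1034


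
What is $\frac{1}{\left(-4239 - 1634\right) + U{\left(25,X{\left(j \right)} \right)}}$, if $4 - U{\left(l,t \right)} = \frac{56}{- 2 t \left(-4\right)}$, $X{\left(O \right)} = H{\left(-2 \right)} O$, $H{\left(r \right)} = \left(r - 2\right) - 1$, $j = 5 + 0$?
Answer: $- \frac{25}{146718} \approx -0.00017039$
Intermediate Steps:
$j = 5$
$H{\left(r \right)} = -3 + r$ ($H{\left(r \right)} = \left(-2 + r\right) - 1 = -3 + r$)
$X{\left(O \right)} = - 5 O$ ($X{\left(O \right)} = \left(-3 - 2\right) O = - 5 O$)
$U{\left(l,t \right)} = 4 - \frac{7}{t}$ ($U{\left(l,t \right)} = 4 - \frac{56}{- 2 t \left(-4\right)} = 4 - \frac{56}{8 t} = 4 - 56 \frac{1}{8 t} = 4 - \frac{7}{t}$)
$\frac{1}{\left(-4239 - 1634\right) + U{\left(25,X{\left(j \right)} \right)}} = \frac{1}{\left(-4239 - 1634\right) + \left(4 - \frac{7}{\left(-5\right) 5}\right)} = \frac{1}{\left(-4239 - 1634\right) + \left(4 - \frac{7}{-25}\right)} = \frac{1}{-5873 + \left(4 - - \frac{7}{25}\right)} = \frac{1}{-5873 + \left(4 + \frac{7}{25}\right)} = \frac{1}{-5873 + \frac{107}{25}} = \frac{1}{- \frac{146718}{25}} = - \frac{25}{146718}$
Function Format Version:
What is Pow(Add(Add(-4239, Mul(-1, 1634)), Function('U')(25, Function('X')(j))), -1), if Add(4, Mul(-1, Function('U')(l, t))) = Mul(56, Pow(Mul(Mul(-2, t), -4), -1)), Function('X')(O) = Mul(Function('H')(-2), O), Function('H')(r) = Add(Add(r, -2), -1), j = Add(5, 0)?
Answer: Rational(-25, 146718) ≈ -0.00017039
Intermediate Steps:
j = 5
Function('H')(r) = Add(-3, r) (Function('H')(r) = Add(Add(-2, r), -1) = Add(-3, r))
Function('X')(O) = Mul(-5, O) (Function('X')(O) = Mul(Add(-3, -2), O) = Mul(-5, O))
Function('U')(l, t) = Add(4, Mul(-7, Pow(t, -1))) (Function('U')(l, t) = Add(4, Mul(-1, Mul(56, Pow(Mul(Mul(-2, t), -4), -1)))) = Add(4, Mul(-1, Mul(56, Pow(Mul(8, t), -1)))) = Add(4, Mul(-1, Mul(56, Mul(Rational(1, 8), Pow(t, -1))))) = Add(4, Mul(-1, Mul(7, Pow(t, -1)))) = Add(4, Mul(-7, Pow(t, -1))))
Pow(Add(Add(-4239, Mul(-1, 1634)), Function('U')(25, Function('X')(j))), -1) = Pow(Add(Add(-4239, Mul(-1, 1634)), Add(4, Mul(-7, Pow(Mul(-5, 5), -1)))), -1) = Pow(Add(Add(-4239, -1634), Add(4, Mul(-7, Pow(-25, -1)))), -1) = Pow(Add(-5873, Add(4, Mul(-7, Rational(-1, 25)))), -1) = Pow(Add(-5873, Add(4, Rational(7, 25))), -1) = Pow(Add(-5873, Rational(107, 25)), -1) = Pow(Rational(-146718, 25), -1) = Rational(-25, 146718)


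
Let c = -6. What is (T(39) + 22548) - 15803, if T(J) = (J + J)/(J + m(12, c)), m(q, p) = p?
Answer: 74221/11 ≈ 6747.4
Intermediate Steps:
T(J) = 2*J/(-6 + J) (T(J) = (J + J)/(J - 6) = (2*J)/(-6 + J) = 2*J/(-6 + J))
(T(39) + 22548) - 15803 = (2*39/(-6 + 39) + 22548) - 15803 = (2*39/33 + 22548) - 15803 = (2*39*(1/33) + 22548) - 15803 = (26/11 + 22548) - 15803 = 248054/11 - 15803 = 74221/11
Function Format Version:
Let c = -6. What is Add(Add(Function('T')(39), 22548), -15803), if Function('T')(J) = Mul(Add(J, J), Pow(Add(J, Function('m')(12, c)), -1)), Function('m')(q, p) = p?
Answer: Rational(74221, 11) ≈ 6747.4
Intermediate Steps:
Function('T')(J) = Mul(2, J, Pow(Add(-6, J), -1)) (Function('T')(J) = Mul(Add(J, J), Pow(Add(J, -6), -1)) = Mul(Mul(2, J), Pow(Add(-6, J), -1)) = Mul(2, J, Pow(Add(-6, J), -1)))
Add(Add(Function('T')(39), 22548), -15803) = Add(Add(Mul(2, 39, Pow(Add(-6, 39), -1)), 22548), -15803) = Add(Add(Mul(2, 39, Pow(33, -1)), 22548), -15803) = Add(Add(Mul(2, 39, Rational(1, 33)), 22548), -15803) = Add(Add(Rational(26, 11), 22548), -15803) = Add(Rational(248054, 11), -15803) = Rational(74221, 11)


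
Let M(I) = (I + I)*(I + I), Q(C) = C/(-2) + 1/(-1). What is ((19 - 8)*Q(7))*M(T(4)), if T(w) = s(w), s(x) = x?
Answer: -3168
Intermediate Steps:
Q(C) = -1 - C/2 (Q(C) = C*(-1/2) + 1*(-1) = -C/2 - 1 = -1 - C/2)
T(w) = w
M(I) = 4*I**2 (M(I) = (2*I)*(2*I) = 4*I**2)
((19 - 8)*Q(7))*M(T(4)) = ((19 - 8)*(-1 - 1/2*7))*(4*4**2) = (11*(-1 - 7/2))*(4*16) = (11*(-9/2))*64 = -99/2*64 = -3168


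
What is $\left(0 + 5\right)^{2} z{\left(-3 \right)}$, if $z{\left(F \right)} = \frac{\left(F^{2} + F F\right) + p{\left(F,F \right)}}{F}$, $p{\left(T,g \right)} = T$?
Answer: $-125$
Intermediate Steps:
$z{\left(F \right)} = \frac{F + 2 F^{2}}{F}$ ($z{\left(F \right)} = \frac{\left(F^{2} + F F\right) + F}{F} = \frac{\left(F^{2} + F^{2}\right) + F}{F} = \frac{2 F^{2} + F}{F} = \frac{F + 2 F^{2}}{F}$)
$\left(0 + 5\right)^{2} z{\left(-3 \right)} = \left(0 + 5\right)^{2} \left(1 + 2 \left(-3\right)\right) = 5^{2} \left(1 - 6\right) = 25 \left(-5\right) = -125$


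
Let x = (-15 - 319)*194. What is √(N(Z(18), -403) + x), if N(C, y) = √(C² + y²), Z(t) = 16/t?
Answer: √(-583164 + √13155193)/3 ≈ 253.76*I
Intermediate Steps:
x = -64796 (x = -334*194 = -64796)
√(N(Z(18), -403) + x) = √(√((16/18)² + (-403)²) - 64796) = √(√((16*(1/18))² + 162409) - 64796) = √(√((8/9)² + 162409) - 64796) = √(√(64/81 + 162409) - 64796) = √(√(13155193/81) - 64796) = √(√13155193/9 - 64796) = √(-64796 + √13155193/9)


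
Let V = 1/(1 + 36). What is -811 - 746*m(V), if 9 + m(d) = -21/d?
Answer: 585545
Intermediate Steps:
V = 1/37 ≈ 0.027027
m(d) = -9 - 21/d
-811 - 746*m(V) = -811 - 746*(-9 - 21/1/37) = -811 - 746*(-9 - 21*37) = -811 - 746*(-9 - 777) = -811 - 746*(-786) = -811 + 586356 = 585545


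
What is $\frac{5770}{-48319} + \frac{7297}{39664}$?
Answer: $\frac{123722463}{1916524816} \approx 0.064556$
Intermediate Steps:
$\frac{5770}{-48319} + \frac{7297}{39664} = 5770 \left(- \frac{1}{48319}\right) + 7297 \cdot \frac{1}{39664} = - \frac{5770}{48319} + \frac{7297}{39664} = \frac{123722463}{1916524816}$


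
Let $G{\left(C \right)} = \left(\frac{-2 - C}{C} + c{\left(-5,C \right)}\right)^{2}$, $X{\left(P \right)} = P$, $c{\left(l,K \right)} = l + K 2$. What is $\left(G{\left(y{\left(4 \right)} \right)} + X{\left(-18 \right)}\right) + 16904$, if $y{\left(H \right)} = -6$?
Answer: $\frac{154783}{9} \approx 17198.0$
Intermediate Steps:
$c{\left(l,K \right)} = l + 2 K$
$G{\left(C \right)} = \left(-5 + 2 C + \frac{-2 - C}{C}\right)^{2}$ ($G{\left(C \right)} = \left(\frac{-2 - C}{C} + \left(-5 + 2 C\right)\right)^{2} = \left(-5 + 2 C + \frac{-2 - C}{C}\right)^{2}$)
$\left(G{\left(y{\left(4 \right)} \right)} + X{\left(-18 \right)}\right) + 16904 = \left(\frac{\left(2 - 6 - - 6 \left(-5 + 2 \left(-6\right)\right)\right)^{2}}{36} - 18\right) + 16904 = \left(\frac{\left(2 - 6 - - 6 \left(-5 - 12\right)\right)^{2}}{36} - 18\right) + 16904 = \left(\frac{\left(2 - 6 - \left(-6\right) \left(-17\right)\right)^{2}}{36} - 18\right) + 16904 = \left(\frac{\left(2 - 6 - 102\right)^{2}}{36} - 18\right) + 16904 = \left(\frac{\left(-106\right)^{2}}{36} - 18\right) + 16904 = \left(\frac{1}{36} \cdot 11236 - 18\right) + 16904 = \left(\frac{2809}{9} - 18\right) + 16904 = \frac{2647}{9} + 16904 = \frac{154783}{9}$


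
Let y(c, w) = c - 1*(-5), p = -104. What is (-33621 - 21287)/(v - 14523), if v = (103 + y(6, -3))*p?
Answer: 54908/26379 ≈ 2.0815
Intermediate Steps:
y(c, w) = 5 + c (y(c, w) = c + 5 = 5 + c)
v = -11856 (v = (103 + (5 + 6))*(-104) = (103 + 11)*(-104) = 114*(-104) = -11856)
(-33621 - 21287)/(v - 14523) = (-33621 - 21287)/(-11856 - 14523) = -54908/(-26379) = -54908*(-1/26379) = 54908/26379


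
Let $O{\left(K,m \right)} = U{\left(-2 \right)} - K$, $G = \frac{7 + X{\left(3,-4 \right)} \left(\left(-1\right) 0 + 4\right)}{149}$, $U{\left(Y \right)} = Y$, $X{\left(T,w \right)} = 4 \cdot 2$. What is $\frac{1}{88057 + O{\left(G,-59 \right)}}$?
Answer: $\frac{149}{13120156} \approx 1.1357 \cdot 10^{-5}$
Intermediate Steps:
$X{\left(T,w \right)} = 8$
$G = \frac{39}{149}$ ($G = \frac{7 + 8 \left(\left(-1\right) 0 + 4\right)}{149} = \left(7 + 8 \left(0 + 4\right)\right) \frac{1}{149} = \left(7 + 8 \cdot 4\right) \frac{1}{149} = \left(7 + 32\right) \frac{1}{149} = 39 \cdot \frac{1}{149} = \frac{39}{149} \approx 0.26174$)
$O{\left(K,m \right)} = -2 - K$
$\frac{1}{88057 + O{\left(G,-59 \right)}} = \frac{1}{88057 - \frac{337}{149}} = \frac{1}{\frac{13120156}{149}} = \frac{149}{13120156}$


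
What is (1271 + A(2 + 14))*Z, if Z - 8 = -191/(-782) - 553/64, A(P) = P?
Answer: -12765753/25024 ≈ -510.14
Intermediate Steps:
Z = -9919/25024 (Z = 8 + (-191/(-782) - 553/64) = 8 + (-191*(-1/782) - 553*1/64) = 8 + (191/782 - 553/64) = 8 - 210111/25024 = -9919/25024 ≈ -0.39638)
(1271 + A(2 + 14))*Z = (1271 + (2 + 14))*(-9919/25024) = (1271 + 16)*(-9919/25024) = 1287*(-9919/25024) = -12765753/25024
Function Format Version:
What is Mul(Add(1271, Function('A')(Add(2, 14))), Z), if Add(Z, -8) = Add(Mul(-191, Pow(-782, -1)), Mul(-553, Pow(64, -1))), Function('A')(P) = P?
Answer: Rational(-12765753, 25024) ≈ -510.14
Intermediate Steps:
Z = Rational(-9919, 25024) (Z = Add(8, Add(Mul(-191, Pow(-782, -1)), Mul(-553, Pow(64, -1)))) = Add(8, Add(Mul(-191, Rational(-1, 782)), Mul(-553, Rational(1, 64)))) = Add(8, Add(Rational(191, 782), Rational(-553, 64))) = Add(8, Rational(-210111, 25024)) = Rational(-9919, 25024) ≈ -0.39638)
Mul(Add(1271, Function('A')(Add(2, 14))), Z) = Mul(Add(1271, Add(2, 14)), Rational(-9919, 25024)) = Mul(Add(1271, 16), Rational(-9919, 25024)) = Mul(1287, Rational(-9919, 25024)) = Rational(-12765753, 25024)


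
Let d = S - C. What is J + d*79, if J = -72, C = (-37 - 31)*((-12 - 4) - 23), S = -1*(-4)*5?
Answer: -208000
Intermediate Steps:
S = 20 (S = 4*5 = 20)
C = 2652 (C = -68*(-16 - 23) = -68*(-39) = 2652)
d = -2632 (d = 20 - 1*2652 = 20 - 2652 = -2632)
J + d*79 = -72 - 2632*79 = -72 - 207928 = -208000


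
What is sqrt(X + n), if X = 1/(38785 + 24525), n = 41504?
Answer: sqrt(166354510837710)/63310 ≈ 203.73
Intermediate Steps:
X = 1/63310 ≈ 1.5795e-5
sqrt(X + n) = sqrt(1/63310 + 41504) = sqrt(2627618241/63310) = sqrt(166354510837710)/63310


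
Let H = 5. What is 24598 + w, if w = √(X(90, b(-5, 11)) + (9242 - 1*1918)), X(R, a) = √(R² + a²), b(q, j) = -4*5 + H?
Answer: 24598 + √(7324 + 15*√37) ≈ 24684.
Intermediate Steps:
b(q, j) = -15 (b(q, j) = -4*5 + 5 = -20 + 5 = -15)
w = √(7324 + 15*√37) (w = √(√(90² + (-15)²) + (9242 - 1*1918)) = √(√(8100 + 225) + (9242 - 1918)) = √(√8325 + 7324) = √(15*√37 + 7324) = √(7324 + 15*√37) ≈ 86.112)
24598 + w = 24598 + √(7324 + 15*√37)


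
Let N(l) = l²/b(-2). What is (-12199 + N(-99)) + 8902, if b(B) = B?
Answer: -16395/2 ≈ -8197.5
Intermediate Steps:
N(l) = -l²/2 (N(l) = l²/(-2) = -l²/2)
(-12199 + N(-99)) + 8902 = (-12199 - ½*(-99)²) + 8902 = (-12199 - ½*9801) + 8902 = (-12199 - 9801/2) + 8902 = -34199/2 + 8902 = -16395/2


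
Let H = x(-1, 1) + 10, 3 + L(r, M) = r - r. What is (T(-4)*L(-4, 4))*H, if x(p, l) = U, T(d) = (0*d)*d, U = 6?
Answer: 0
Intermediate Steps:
L(r, M) = -3 (L(r, M) = -3 + (r - r) = -3 + 0 = -3)
T(d) = 0 (T(d) = 0*d = 0)
x(p, l) = 6
H = 16 (H = 6 + 10 = 16)
(T(-4)*L(-4, 4))*H = (0*(-3))*16 = 0*16 = 0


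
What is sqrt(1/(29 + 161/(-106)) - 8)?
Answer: I*sqrt(67575774)/2913 ≈ 2.822*I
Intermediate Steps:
sqrt(1/(29 + 161/(-106)) - 8) = sqrt(1/(29 + 161*(-1/106)) - 8) = sqrt(1/(29 - 161/106) - 8) = sqrt(1/(2913/106) - 8) = sqrt(106/2913 - 8) = sqrt(-23198/2913) = I*sqrt(67575774)/2913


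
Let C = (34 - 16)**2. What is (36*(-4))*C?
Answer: -46656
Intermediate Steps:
C = 324 (C = 18**2 = 324)
(36*(-4))*C = (36*(-4))*324 = -144*324 = -46656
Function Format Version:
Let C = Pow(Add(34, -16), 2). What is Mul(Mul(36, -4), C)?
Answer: -46656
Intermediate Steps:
C = 324 (C = Pow(18, 2) = 324)
Mul(Mul(36, -4), C) = Mul(Mul(36, -4), 324) = Mul(-144, 324) = -46656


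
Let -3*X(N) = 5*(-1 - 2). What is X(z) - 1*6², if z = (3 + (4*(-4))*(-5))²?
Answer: -31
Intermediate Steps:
z = 6889 (z = (3 - 16*(-5))² = (3 + 80)² = 83² = 6889)
X(N) = 5 (X(N) = -5*(-1 - 2)/3 = -5*(-3)/3 = -⅓*(-15) = 5)
X(z) - 1*6² = 5 - 1*6² = 5 - 1*36 = 5 - 36 = -31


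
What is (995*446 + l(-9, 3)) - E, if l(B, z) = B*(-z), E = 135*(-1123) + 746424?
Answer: -151022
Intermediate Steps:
E = 594819 (E = -151605 + 746424 = 594819)
l(B, z) = -B*z
(995*446 + l(-9, 3)) - E = (995*446 - 1*(-9)*3) - 1*594819 = (443770 + 27) - 594819 = 443797 - 594819 = -151022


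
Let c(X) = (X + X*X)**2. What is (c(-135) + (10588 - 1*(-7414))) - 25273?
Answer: 327240829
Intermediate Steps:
c(X) = (X + X**2)**2
(c(-135) + (10588 - 1*(-7414))) - 25273 = ((-135)**2*(1 - 135)**2 + (10588 - 1*(-7414))) - 25273 = (18225*(-134)**2 + (10588 + 7414)) - 25273 = (18225*17956 + 18002) - 25273 = (327248100 + 18002) - 25273 = 327266102 - 25273 = 327240829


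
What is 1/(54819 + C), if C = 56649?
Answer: 1/111468 ≈ 8.9712e-6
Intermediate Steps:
1/(54819 + C) = 1/(54819 + 56649) = 1/111468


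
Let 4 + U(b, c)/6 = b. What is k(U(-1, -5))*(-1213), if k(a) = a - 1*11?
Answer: 49733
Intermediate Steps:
U(b, c) = -24 + 6*b
k(a) = -11 + a (k(a) = a - 11 = -11 + a)
k(U(-1, -5))*(-1213) = (-11 + (-24 + 6*(-1)))*(-1213) = (-11 + (-24 - 6))*(-1213) = (-11 - 30)*(-1213) = -41*(-1213) = 49733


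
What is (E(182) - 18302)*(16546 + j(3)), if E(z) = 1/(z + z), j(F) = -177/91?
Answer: -10029591055843/33124 ≈ -3.0279e+8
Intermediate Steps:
j(F) = -177/91 (j(F) = -177*1/91 = -177/91)
E(z) = 1/(2*z)
(E(182) - 18302)*(16546 + j(3)) = ((1/2)/182 - 18302)*(16546 - 177/91) = ((1/2)*(1/182) - 18302)*(1505509/91) = (1/364 - 18302)*(1505509/91) = -6661927/364*1505509/91 = -10029591055843/33124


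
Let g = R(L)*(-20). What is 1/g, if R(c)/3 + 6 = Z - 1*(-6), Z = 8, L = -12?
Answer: -1/480 ≈ -0.0020833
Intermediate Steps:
R(c) = 24 (R(c) = -18 + 3*(8 - 1*(-6)) = -18 + 3*(8 + 6) = -18 + 3*14 = -18 + 42 = 24)
g = -480 (g = 24*(-20) = -480)
1/g = 1/(-480) = -1/480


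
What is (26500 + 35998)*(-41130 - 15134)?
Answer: -3516387472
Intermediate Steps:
(26500 + 35998)*(-41130 - 15134) = 62498*(-56264) = -3516387472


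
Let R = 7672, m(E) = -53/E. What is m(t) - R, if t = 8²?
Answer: -491061/64 ≈ -7672.8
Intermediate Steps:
t = 64
m(t) - R = -53/64 - 1*7672 = -53*1/64 - 7672 = -53/64 - 7672 = -491061/64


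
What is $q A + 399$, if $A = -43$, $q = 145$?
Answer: $-5836$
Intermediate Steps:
$q A + 399 = 145 \left(-43\right) + 399 = -6235 + 399 = -5836$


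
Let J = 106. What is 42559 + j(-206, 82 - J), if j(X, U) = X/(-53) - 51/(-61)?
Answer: 137608516/3233 ≈ 42564.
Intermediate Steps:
j(X, U) = 51/61 - X/53 (j(X, U) = X*(-1/53) - 51*(-1/61) = -X/53 + 51/61 = 51/61 - X/53)
42559 + j(-206, 82 - J) = 42559 + (51/61 - 1/53*(-206)) = 42559 + (51/61 + 206/53) = 42559 + 15269/3233 = 137608516/3233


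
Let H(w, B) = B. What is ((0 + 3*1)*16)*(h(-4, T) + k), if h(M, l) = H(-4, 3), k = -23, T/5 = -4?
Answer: -960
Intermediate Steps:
T = -20 (T = 5*(-4) = -20)
h(M, l) = 3
((0 + 3*1)*16)*(h(-4, T) + k) = ((0 + 3*1)*16)*(3 - 23) = ((0 + 3)*16)*(-20) = (3*16)*(-20) = 48*(-20) = -960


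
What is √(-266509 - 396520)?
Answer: I*√663029 ≈ 814.27*I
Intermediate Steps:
√(-266509 - 396520) = √(-663029) = I*√663029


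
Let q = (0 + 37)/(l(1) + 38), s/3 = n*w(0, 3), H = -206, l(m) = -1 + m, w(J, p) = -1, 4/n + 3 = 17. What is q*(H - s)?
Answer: -26566/133 ≈ -199.74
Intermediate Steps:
n = 2/7 (n = 4/(-3 + 17) = 4/14 = 4*(1/14) = 2/7 ≈ 0.28571)
s = -6/7 (s = 3*((2/7)*(-1)) = 3*(-2/7) = -6/7 ≈ -0.85714)
q = 37/38 (q = (0 + 37)/((-1 + 1) + 38) = 37/(0 + 38) = 37/38 ≈ 0.97368)
q*(H - s) = 37*(-206 - 1*(-6/7))/38 = 37*(-206 + 6/7)/38 = (37/38)*(-1436/7) = -26566/133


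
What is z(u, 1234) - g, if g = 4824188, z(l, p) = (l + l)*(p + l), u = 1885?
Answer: 6934442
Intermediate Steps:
z(l, p) = 2*l*(l + p) (z(l, p) = (2*l)*(l + p) = 2*l*(l + p))
z(u, 1234) - g = 2*1885*(1885 + 1234) - 1*4824188 = 2*1885*3119 - 4824188 = 11758630 - 4824188 = 6934442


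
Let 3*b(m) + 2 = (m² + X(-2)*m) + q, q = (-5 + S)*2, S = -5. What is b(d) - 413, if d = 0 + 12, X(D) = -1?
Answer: -1129/3 ≈ -376.33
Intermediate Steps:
q = -20 (q = (-5 - 5)*2 = -10*2 = -20)
d = 12
b(m) = -22/3 - m/3 + m²/3 (b(m) = -⅔ + ((m² - m) - 20)/3 = -⅔ + (-20 + m² - m)/3 = -⅔ + (-20/3 - m/3 + m²/3) = -22/3 - m/3 + m²/3)
b(d) - 413 = (-22/3 - ⅓*12 + (⅓)*12²) - 413 = (-22/3 - 4 + (⅓)*144) - 413 = (-22/3 - 4 + 48) - 413 = 110/3 - 413 = -1129/3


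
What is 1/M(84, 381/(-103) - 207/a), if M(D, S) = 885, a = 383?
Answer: 1/885 ≈ 0.0011299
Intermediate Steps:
1/M(84, 381/(-103) - 207/a) = 1/885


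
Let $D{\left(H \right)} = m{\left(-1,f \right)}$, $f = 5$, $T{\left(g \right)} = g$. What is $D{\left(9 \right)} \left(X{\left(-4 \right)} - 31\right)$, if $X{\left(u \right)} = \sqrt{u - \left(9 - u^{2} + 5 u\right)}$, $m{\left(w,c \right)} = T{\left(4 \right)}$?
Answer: $-124 + 4 \sqrt{23} \approx -104.82$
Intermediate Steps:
$m{\left(w,c \right)} = 4$
$D{\left(H \right)} = 4$
$X{\left(u \right)} = \sqrt{-9 + u^{2} - 4 u}$ ($X{\left(u \right)} = \sqrt{u - \left(9 - u^{2} + 5 u\right)} = \sqrt{-9 + u^{2} - 4 u}$)
$D{\left(9 \right)} \left(X{\left(-4 \right)} - 31\right) = 4 \left(\sqrt{-9 + \left(-4\right)^{2} - -16} - 31\right) = 4 \left(\sqrt{-9 + 16 + 16} - 31\right) = 4 \left(\sqrt{23} - 31\right) = 4 \left(-31 + \sqrt{23}\right) = -124 + 4 \sqrt{23}$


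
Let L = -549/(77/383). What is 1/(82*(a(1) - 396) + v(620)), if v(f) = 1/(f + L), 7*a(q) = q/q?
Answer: -1137689/36929710533 ≈ -3.0807e-5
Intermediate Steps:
a(q) = 1/7 (a(q) = (q/q)/7 = (1/7)*1 = 1/7)
L = -210267/77 (L = -549/(77*(1/383)) = -549/77/383 = -549*383/77 = -210267/77 ≈ -2730.7)
v(f) = 1/(-210267/77 + f) (v(f) = 1/(f - 210267/77) = 1/(-210267/77 + f))
1/(82*(a(1) - 396) + v(620)) = 1/(82*(1/7 - 396) + 77/(-210267 + 77*620)) = 1/(82*(-2771/7) + 77/(-210267 + 47740)) = 1/(-227222/7 + 77/(-162527)) = 1/(-227222/7 + 77*(-1/162527)) = 1/(-227222/7 - 77/162527) = 1/(-36929710533/1137689) = -1137689/36929710533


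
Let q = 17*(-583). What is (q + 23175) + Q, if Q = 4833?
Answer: 18097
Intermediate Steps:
q = -9911
(q + 23175) + Q = (-9911 + 23175) + 4833 = 13264 + 4833 = 18097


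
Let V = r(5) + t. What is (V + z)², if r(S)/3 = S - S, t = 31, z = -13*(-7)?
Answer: 14884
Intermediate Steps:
z = 91
r(S) = 0 (r(S) = 3*(S - S) = 3*0 = 0)
V = 31 (V = 0 + 31 = 31)
(V + z)² = (31 + 91)² = 122² = 14884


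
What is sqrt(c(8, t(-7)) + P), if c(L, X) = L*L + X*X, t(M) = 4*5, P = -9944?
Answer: 2*I*sqrt(2370) ≈ 97.365*I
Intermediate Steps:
t(M) = 20
c(L, X) = L**2 + X**2
sqrt(c(8, t(-7)) + P) = sqrt((8**2 + 20**2) - 9944) = sqrt((64 + 400) - 9944) = sqrt(464 - 9944) = sqrt(-9480) = 2*I*sqrt(2370)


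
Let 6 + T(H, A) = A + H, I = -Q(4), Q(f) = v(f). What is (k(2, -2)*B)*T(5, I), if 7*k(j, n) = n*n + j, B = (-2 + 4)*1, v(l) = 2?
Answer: -36/7 ≈ -5.1429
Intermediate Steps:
Q(f) = 2
B = 2 (B = 2*1 = 2)
k(j, n) = j/7 + n**2/7 (k(j, n) = (n*n + j)/7 = (n**2 + j)/7 = (j + n**2)/7 = j/7 + n**2/7)
I = -2 (I = -1*2 = -2)
T(H, A) = -6 + A + H (T(H, A) = -6 + (A + H) = -6 + A + H)
(k(2, -2)*B)*T(5, I) = (((1/7)*2 + (1/7)*(-2)**2)*2)*(-6 - 2 + 5) = ((2/7 + (1/7)*4)*2)*(-3) = ((2/7 + 4/7)*2)*(-3) = ((6/7)*2)*(-3) = (12/7)*(-3) = -36/7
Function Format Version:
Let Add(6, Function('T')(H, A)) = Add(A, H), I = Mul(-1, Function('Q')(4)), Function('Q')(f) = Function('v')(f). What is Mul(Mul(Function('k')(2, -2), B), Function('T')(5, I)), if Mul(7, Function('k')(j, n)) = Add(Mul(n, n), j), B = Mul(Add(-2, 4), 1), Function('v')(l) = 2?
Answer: Rational(-36, 7) ≈ -5.1429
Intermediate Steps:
Function('Q')(f) = 2
B = 2 (B = Mul(2, 1) = 2)
Function('k')(j, n) = Add(Mul(Rational(1, 7), j), Mul(Rational(1, 7), Pow(n, 2))) (Function('k')(j, n) = Mul(Rational(1, 7), Add(Mul(n, n), j)) = Mul(Rational(1, 7), Add(Pow(n, 2), j)) = Mul(Rational(1, 7), Add(j, Pow(n, 2))) = Add(Mul(Rational(1, 7), j), Mul(Rational(1, 7), Pow(n, 2))))
I = -2 (I = Mul(-1, 2) = -2)
Function('T')(H, A) = Add(-6, A, H) (Function('T')(H, A) = Add(-6, Add(A, H)) = Add(-6, A, H))
Mul(Mul(Function('k')(2, -2), B), Function('T')(5, I)) = Mul(Mul(Add(Mul(Rational(1, 7), 2), Mul(Rational(1, 7), Pow(-2, 2))), 2), Add(-6, -2, 5)) = Mul(Mul(Add(Rational(2, 7), Mul(Rational(1, 7), 4)), 2), -3) = Mul(Mul(Add(Rational(2, 7), Rational(4, 7)), 2), -3) = Mul(Mul(Rational(6, 7), 2), -3) = Mul(Rational(12, 7), -3) = Rational(-36, 7)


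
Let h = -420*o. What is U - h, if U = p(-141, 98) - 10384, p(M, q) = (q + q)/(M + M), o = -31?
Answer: -3300062/141 ≈ -23405.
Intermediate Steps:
p(M, q) = q/M (p(M, q) = (2*q)/((2*M)) = (2*q)*(1/(2*M)) = q/M)
h = 13020 (h = -420*(-31) = 13020)
U = -1464242/141 (U = 98/(-141) - 10384 = 98*(-1/141) - 10384 = -98/141 - 10384 = -1464242/141 ≈ -10385.)
U - h = -1464242/141 - 1*13020 = -1464242/141 - 13020 = -3300062/141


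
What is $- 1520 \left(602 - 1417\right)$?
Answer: $1238800$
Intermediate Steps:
$- 1520 \left(602 - 1417\right) = \left(-1520\right) \left(-815\right) = 1238800$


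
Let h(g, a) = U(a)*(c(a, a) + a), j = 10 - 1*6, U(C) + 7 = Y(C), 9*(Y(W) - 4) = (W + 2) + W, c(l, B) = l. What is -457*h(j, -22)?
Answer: -462484/3 ≈ -1.5416e+5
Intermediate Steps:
Y(W) = 38/9 + 2*W/9 (Y(W) = 4 + ((W + 2) + W)/9 = 4 + ((2 + W) + W)/9 = 4 + (2 + 2*W)/9 = 4 + (2/9 + 2*W/9) = 38/9 + 2*W/9)
U(C) = -25/9 + 2*C/9 (U(C) = -7 + (38/9 + 2*C/9) = -25/9 + 2*C/9)
j = 4 (j = 10 - 6 = 4)
h(g, a) = 2*a*(-25/9 + 2*a/9) (h(g, a) = (-25/9 + 2*a/9)*(a + a) = (-25/9 + 2*a/9)*(2*a) = 2*a*(-25/9 + 2*a/9))
-457*h(j, -22) = -914*(-22)*(-25 + 2*(-22))/9 = -914*(-22)*(-25 - 44)/9 = -914*(-22)*(-69)/9 = -457*1012/3 = -462484/3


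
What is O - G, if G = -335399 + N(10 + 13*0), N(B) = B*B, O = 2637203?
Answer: 2972502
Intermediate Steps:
N(B) = B**2
G = -335299 (G = -335399 + (10 + 13*0)**2 = -335399 + (10 + 0)**2 = -335399 + 10**2 = -335399 + 100 = -335299)
O - G = 2637203 - 1*(-335299) = 2637203 + 335299 = 2972502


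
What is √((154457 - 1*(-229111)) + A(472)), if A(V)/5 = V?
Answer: 2*√96482 ≈ 621.23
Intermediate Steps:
A(V) = 5*V
√((154457 - 1*(-229111)) + A(472)) = √((154457 - 1*(-229111)) + 5*472) = √((154457 + 229111) + 2360) = √(383568 + 2360) = √385928 = 2*√96482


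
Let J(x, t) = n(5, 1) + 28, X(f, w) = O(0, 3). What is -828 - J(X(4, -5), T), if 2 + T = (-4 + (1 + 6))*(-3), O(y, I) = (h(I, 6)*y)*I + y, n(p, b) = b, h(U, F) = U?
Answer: -857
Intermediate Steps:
O(y, I) = y + y*I² (O(y, I) = (I*y)*I + y = y*I² + y = y + y*I²)
X(f, w) = 0 (X(f, w) = 0*(1 + 3²) = 0*(1 + 9) = 0*10 = 0)
T = -11 (T = -2 + (-4 + (1 + 6))*(-3) = -2 + (-4 + 7)*(-3) = -2 + 3*(-3) = -2 - 9 = -11)
J(x, t) = 29 (J(x, t) = 1 + 28 = 29)
-828 - J(X(4, -5), T) = -828 - 1*29 = -828 - 29 = -857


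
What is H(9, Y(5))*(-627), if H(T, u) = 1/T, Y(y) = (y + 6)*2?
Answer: -209/3 ≈ -69.667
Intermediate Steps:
Y(y) = 12 + 2*y (Y(y) = (6 + y)*2 = 12 + 2*y)
H(9, Y(5))*(-627) = -627/9 = (1/9)*(-627) = -209/3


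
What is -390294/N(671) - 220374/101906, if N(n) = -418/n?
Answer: 86648676714/138301 ≈ 6.2652e+5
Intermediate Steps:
-390294/N(671) - 220374/101906 = -390294/((-418/671)) - 220374/101906 = -390294/((-418*1/671)) - 220374*1/101906 = -390294/(-38/61) - 15741/7279 = -390294*(-61/38) - 15741/7279 = 11903967/19 - 15741/7279 = 86648676714/138301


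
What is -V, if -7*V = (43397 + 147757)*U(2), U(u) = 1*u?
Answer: 382308/7 ≈ 54615.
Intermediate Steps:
U(u) = u
V = -382308/7 (V = -(43397 + 147757)*2/7 = -191154*2/7 = -⅐*382308 = -382308/7 ≈ -54615.)
-V = -1*(-382308/7) = 382308/7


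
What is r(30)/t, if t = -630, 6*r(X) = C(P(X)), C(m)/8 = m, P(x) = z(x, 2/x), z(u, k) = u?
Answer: -4/63 ≈ -0.063492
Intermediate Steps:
P(x) = x
C(m) = 8*m
r(X) = 4*X/3 (r(X) = (8*X)/6 = 4*X/3)
r(30)/t = ((4/3)*30)/(-630) = 40*(-1/630) = -4/63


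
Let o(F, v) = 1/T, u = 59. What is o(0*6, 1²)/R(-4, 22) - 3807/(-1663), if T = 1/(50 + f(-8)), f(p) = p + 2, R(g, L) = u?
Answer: 297785/98117 ≈ 3.0350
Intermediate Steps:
R(g, L) = 59
f(p) = 2 + p
T = 1/44 (T = 1/(50 + (2 - 8)) = 1/(50 - 6) = 1/44 ≈ 0.022727)
o(F, v) = 44 (o(F, v) = 1/(1/44) = 44)
o(0*6, 1²)/R(-4, 22) - 3807/(-1663) = 44/59 - 3807/(-1663) = 44*(1/59) - 3807*(-1/1663) = 44/59 + 3807/1663 = 297785/98117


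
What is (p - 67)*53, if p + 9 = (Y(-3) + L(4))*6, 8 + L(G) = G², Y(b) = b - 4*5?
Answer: -8798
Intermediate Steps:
Y(b) = -20 + b (Y(b) = b - 20 = -20 + b)
L(G) = -8 + G²
p = -99 (p = -9 + ((-20 - 3) + (-8 + 4²))*6 = -9 + (-23 + (-8 + 16))*6 = -9 + (-23 + 8)*6 = -9 - 15*6 = -9 - 90 = -99)
(p - 67)*53 = (-99 - 67)*53 = -166*53 = -8798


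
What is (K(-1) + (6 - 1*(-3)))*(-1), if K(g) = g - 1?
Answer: -7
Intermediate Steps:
K(g) = -1 + g
(K(-1) + (6 - 1*(-3)))*(-1) = ((-1 - 1) + (6 - 1*(-3)))*(-1) = (-2 + (6 + 3))*(-1) = (-2 + 9)*(-1) = 7*(-1) = -7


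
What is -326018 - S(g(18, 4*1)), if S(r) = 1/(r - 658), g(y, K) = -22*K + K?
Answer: -241905355/742 ≈ -3.2602e+5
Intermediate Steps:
g(y, K) = -21*K
S(r) = 1/(-658 + r)
-326018 - S(g(18, 4*1)) = -326018 - 1/(-658 - 84) = -326018 - 1/(-742) = -326018 - 1*(-1/742) = -326018 + 1/742 = -241905355/742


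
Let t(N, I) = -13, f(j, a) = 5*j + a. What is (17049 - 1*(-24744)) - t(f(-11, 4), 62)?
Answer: 41806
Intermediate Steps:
f(j, a) = a + 5*j
(17049 - 1*(-24744)) - t(f(-11, 4), 62) = (17049 - 1*(-24744)) - 1*(-13) = (17049 + 24744) + 13 = 41793 + 13 = 41806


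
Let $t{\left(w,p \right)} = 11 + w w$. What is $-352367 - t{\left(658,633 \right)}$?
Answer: $-785342$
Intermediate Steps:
$t{\left(w,p \right)} = 11 + w^{2}$
$-352367 - t{\left(658,633 \right)} = -352367 - \left(11 + 658^{2}\right) = -352367 - \left(11 + 432964\right) = -352367 - 432975 = -785342$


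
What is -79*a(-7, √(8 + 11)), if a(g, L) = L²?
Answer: -1501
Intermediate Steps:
-79*a(-7, √(8 + 11)) = -79*(√(8 + 11))² = -79*(√19)² = -79*19 = -1501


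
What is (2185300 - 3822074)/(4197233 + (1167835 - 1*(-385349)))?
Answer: -1636774/5750417 ≈ -0.28464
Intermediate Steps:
(2185300 - 3822074)/(4197233 + (1167835 - 1*(-385349))) = -1636774/(4197233 + (1167835 + 385349)) = -1636774/(4197233 + 1553184) = -1636774/5750417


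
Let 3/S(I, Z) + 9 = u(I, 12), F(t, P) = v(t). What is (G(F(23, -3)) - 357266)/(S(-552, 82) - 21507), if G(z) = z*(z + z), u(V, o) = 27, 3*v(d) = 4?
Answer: 6430724/387123 ≈ 16.612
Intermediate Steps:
v(d) = 4/3 (v(d) = (⅓)*4 = 4/3)
F(t, P) = 4/3
S(I, Z) = ⅙ (S(I, Z) = 3/(-9 + 27) = 3/18 = 3*(1/18) = ⅙)
G(z) = 2*z² (G(z) = z*(2*z) = 2*z²)
(G(F(23, -3)) - 357266)/(S(-552, 82) - 21507) = (2*(4/3)² - 357266)/(⅙ - 21507) = (2*(16/9) - 357266)/(-129041/6) = (32/9 - 357266)*(-6/129041) = -3215362/9*(-6/129041) = 6430724/387123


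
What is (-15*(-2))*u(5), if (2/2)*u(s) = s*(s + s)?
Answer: 1500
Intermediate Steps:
u(s) = 2*s**2 (u(s) = s*(s + s) = s*(2*s) = 2*s**2)
(-15*(-2))*u(5) = (-15*(-2))*(2*5**2) = 30*(2*25) = 30*50 = 1500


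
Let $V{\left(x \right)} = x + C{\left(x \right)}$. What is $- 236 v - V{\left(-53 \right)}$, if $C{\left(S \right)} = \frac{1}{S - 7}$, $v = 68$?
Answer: $- \frac{959699}{60} \approx -15995.0$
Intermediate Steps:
$C{\left(S \right)} = \frac{1}{-7 + S}$
$V{\left(x \right)} = x + \frac{1}{-7 + x}$
$- 236 v - V{\left(-53 \right)} = \left(-236\right) 68 - \frac{1 - 53 \left(-7 - 53\right)}{-7 - 53} = -16048 - \frac{1 - -3180}{-60} = -16048 - - \frac{1 + 3180}{60} = -16048 - \left(- \frac{1}{60}\right) 3181 = -16048 - - \frac{3181}{60} = -16048 + \frac{3181}{60} = - \frac{959699}{60}$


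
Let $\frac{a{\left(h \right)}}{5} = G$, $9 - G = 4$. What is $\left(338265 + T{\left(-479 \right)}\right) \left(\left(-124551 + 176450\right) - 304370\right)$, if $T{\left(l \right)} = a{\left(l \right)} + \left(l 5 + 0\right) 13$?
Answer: $-77547730005$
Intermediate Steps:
$G = 5$ ($G = 9 - 4 = 5$)
$a{\left(h \right)} = 25$ ($a{\left(h \right)} = 5 \cdot 5 = 25$)
$T{\left(l \right)} = 25 + 65 l$ ($T{\left(l \right)} = 25 + \left(l 5 + 0\right) 13 = 25 + \left(5 l + 0\right) 13 = 25 + 5 l 13 = 25 + 65 l$)
$\left(338265 + T{\left(-479 \right)}\right) \left(\left(-124551 + 176450\right) - 304370\right) = \left(338265 + \left(25 + 65 \left(-479\right)\right)\right) \left(\left(-124551 + 176450\right) - 304370\right) = \left(338265 + \left(25 - 31135\right)\right) \left(51899 - 304370\right) = \left(338265 - 31110\right) \left(-252471\right) = 307155 \left(-252471\right) = -77547730005$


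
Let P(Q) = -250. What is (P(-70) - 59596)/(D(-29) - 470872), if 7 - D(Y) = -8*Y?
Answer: 59846/471097 ≈ 0.12704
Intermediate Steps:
D(Y) = 7 + 8*Y (D(Y) = 7 - (-8)*Y = 7 + 8*Y)
(P(-70) - 59596)/(D(-29) - 470872) = (-250 - 59596)/((7 + 8*(-29)) - 470872) = -59846/((7 - 232) - 470872) = -59846/(-225 - 470872) = -59846/(-471097) = -59846*(-1/471097) = 59846/471097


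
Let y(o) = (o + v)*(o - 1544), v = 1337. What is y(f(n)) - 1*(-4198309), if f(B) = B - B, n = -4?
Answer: 2133981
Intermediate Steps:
f(B) = 0
y(o) = (-1544 + o)*(1337 + o) (y(o) = (o + 1337)*(o - 1544) = (1337 + o)*(-1544 + o) = (-1544 + o)*(1337 + o))
y(f(n)) - 1*(-4198309) = (-2064328 + 0² - 207*0) - 1*(-4198309) = (-2064328 + 0 + 0) + 4198309 = -2064328 + 4198309 = 2133981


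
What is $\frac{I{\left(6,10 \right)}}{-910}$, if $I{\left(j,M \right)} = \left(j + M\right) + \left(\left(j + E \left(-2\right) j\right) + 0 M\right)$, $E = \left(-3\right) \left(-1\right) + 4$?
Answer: $\frac{31}{455} \approx 0.068132$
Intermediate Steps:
$E = 7$ ($E = 3 + 4 = 7$)
$I{\left(j,M \right)} = M - 12 j$ ($I{\left(j,M \right)} = \left(j + M\right) + \left(\left(j + 7 \left(-2\right) j\right) + 0 M\right) = \left(M + j\right) + \left(\left(j - 14 j\right) + 0\right) = \left(M + j\right) + \left(- 13 j + 0\right) = \left(M + j\right) - 13 j = M - 12 j$)
$\frac{I{\left(6,10 \right)}}{-910} = \frac{10 - 72}{-910} = \left(10 - 72\right) \left(- \frac{1}{910}\right) = \left(-62\right) \left(- \frac{1}{910}\right) = \frac{31}{455}$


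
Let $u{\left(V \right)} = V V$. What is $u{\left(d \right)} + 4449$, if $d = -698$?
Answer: $491653$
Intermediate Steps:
$u{\left(V \right)} = V^{2}$
$u{\left(d \right)} + 4449 = \left(-698\right)^{2} + 4449 = 487204 + 4449 = 491653$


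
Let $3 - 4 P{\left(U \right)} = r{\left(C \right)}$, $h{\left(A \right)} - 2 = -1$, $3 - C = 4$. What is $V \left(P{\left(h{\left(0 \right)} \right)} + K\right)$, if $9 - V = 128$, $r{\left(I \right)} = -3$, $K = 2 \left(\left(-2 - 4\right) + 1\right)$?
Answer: $\frac{2023}{2} \approx 1011.5$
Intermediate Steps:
$C = -1$ ($C = 3 - 4 = -1$)
$K = -10$ ($K = 2 \left(\left(-2 - 4\right) + 1\right) = 2 \left(-6 + 1\right) = 2 \left(-5\right) = -10$)
$V = -119$ ($V = 9 - 128 = -119$)
$h{\left(A \right)} = 1$ ($h{\left(A \right)} = 2 - 1 = 1$)
$P{\left(U \right)} = \frac{3}{2}$ ($P{\left(U \right)} = \frac{3}{4} - - \frac{3}{4} = \frac{3}{4} + \frac{3}{4} = \frac{3}{2}$)
$V \left(P{\left(h{\left(0 \right)} \right)} + K\right) = - 119 \left(\frac{3}{2} - 10\right) = \left(-119\right) \left(- \frac{17}{2}\right) = \frac{2023}{2}$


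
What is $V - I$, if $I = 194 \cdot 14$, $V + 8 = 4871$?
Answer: $2147$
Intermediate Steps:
$V = 4863$ ($V = -8 + 4871 = 4863$)
$I = 2716$
$V - I = 4863 - 2716 = 2147$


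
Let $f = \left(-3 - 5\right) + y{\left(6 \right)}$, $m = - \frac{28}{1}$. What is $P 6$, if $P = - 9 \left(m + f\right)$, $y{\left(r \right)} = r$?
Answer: $1620$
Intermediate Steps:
$m = -28$ ($m = \left(-28\right) 1 = -28$)
$f = -2$ ($f = \left(-3 - 5\right) + 6 = -8 + 6 = -2$)
$P = 270$ ($P = - 9 \left(-28 - 2\right) = \left(-9\right) \left(-30\right) = 270$)
$P 6 = 270 \cdot 6 = 1620$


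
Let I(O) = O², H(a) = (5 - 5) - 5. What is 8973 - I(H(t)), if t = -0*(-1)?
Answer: 8948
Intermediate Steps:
t = 0 (t = -2*0 = 0)
H(a) = -5 (H(a) = 0 - 5 = -5)
8973 - I(H(t)) = 8973 - 1*(-5)² = 8973 - 1*25 = 8973 - 25 = 8948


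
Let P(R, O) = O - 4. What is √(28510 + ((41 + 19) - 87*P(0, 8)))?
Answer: √28222 ≈ 167.99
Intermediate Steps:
P(R, O) = -4 + O
√(28510 + ((41 + 19) - 87*P(0, 8))) = √(28510 + ((41 + 19) - 87*(-4 + 8))) = √(28510 + (60 - 87*4)) = √(28510 + (60 - 348)) = √(28510 - 288) = √28222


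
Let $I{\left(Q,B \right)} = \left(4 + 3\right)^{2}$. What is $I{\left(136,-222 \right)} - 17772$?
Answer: $-17723$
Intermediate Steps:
$I{\left(Q,B \right)} = 49$ ($I{\left(Q,B \right)} = 7^{2} = 49$)
$I{\left(136,-222 \right)} - 17772 = 49 - 17772 = -17723$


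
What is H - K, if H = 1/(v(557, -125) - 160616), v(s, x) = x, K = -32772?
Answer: 5267804051/160741 ≈ 32772.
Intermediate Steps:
H = -1/160741 (H = 1/(-125 - 160616) = 1/(-160741) = -1/160741 ≈ -6.2212e-6)
H - K = -1/160741 - 1*(-32772) = -1/160741 + 32772 = 5267804051/160741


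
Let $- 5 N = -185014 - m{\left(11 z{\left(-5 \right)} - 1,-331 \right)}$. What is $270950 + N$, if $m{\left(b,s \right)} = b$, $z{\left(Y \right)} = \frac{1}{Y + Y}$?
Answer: $\frac{15397619}{50} \approx 3.0795 \cdot 10^{5}$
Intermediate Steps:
$z{\left(Y \right)} = \frac{1}{2 Y}$
$N = \frac{1850119}{50}$ ($N = - \frac{-185014 - \left(11 \frac{1}{2 \left(-5\right)} - 1\right)}{5} = - \frac{-185014 - \left(11 \cdot \frac{1}{2} \left(- \frac{1}{5}\right) - 1\right)}{5} = - \frac{-185014 - \left(11 \left(- \frac{1}{10}\right) - 1\right)}{5} = - \frac{-185014 - \left(- \frac{11}{10} - 1\right)}{5} = - \frac{-185014 - - \frac{21}{10}}{5} = - \frac{-185014 + \frac{21}{10}}{5} = \left(- \frac{1}{5}\right) \left(- \frac{1850119}{10}\right) = \frac{1850119}{50} \approx 37002.0$)
$270950 + N = 270950 + \frac{1850119}{50} = \frac{15397619}{50}$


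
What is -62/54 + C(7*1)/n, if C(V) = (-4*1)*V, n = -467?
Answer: -13721/12609 ≈ -1.0882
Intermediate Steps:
C(V) = -4*V
-62/54 + C(7*1)/n = -62/54 - 28/(-467) = -62*1/54 - 4*7*(-1/467) = -31/27 - 28*(-1/467) = -31/27 + 28/467 = -13721/12609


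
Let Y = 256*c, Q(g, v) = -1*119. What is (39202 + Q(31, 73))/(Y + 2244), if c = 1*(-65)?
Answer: -39083/14396 ≈ -2.7149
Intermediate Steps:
Q(g, v) = -119
c = -65
Y = -16640 (Y = 256*(-65) = -16640)
(39202 + Q(31, 73))/(Y + 2244) = (39202 - 119)/(-16640 + 2244) = 39083/(-14396) = 39083*(-1/14396) = -39083/14396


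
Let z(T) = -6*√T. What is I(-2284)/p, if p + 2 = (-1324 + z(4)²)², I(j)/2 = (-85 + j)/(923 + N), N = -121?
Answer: -2369/558351598 ≈ -4.2428e-6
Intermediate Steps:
I(j) = -85/401 + j/401 (I(j) = 2*((-85 + j)/(923 - 121)) = 2*((-85 + j)/802) = 2*((-85 + j)*(1/802)) = 2*(-85/802 + j/802) = -85/401 + j/401)
p = 1392398 (p = -2 + (-1324 + (-6*√4)²)² = -2 + (-1324 + (-6*2)²)² = -2 + (-1324 + (-12)²)² = -2 + (-1324 + 144)² = -2 + (-1180)² = -2 + 1392400 = 1392398)
I(-2284)/p = (-85/401 + (1/401)*(-2284))/1392398 = (-85/401 - 2284/401)*(1/1392398) = -2369/401*1/1392398 = -2369/558351598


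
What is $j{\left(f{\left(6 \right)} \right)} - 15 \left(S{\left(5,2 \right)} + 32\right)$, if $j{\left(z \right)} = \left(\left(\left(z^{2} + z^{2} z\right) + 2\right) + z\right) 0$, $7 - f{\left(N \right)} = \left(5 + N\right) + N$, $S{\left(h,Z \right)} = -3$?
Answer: $-435$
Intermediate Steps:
$f{\left(N \right)} = 2 - 2 N$ ($f{\left(N \right)} = 7 - \left(\left(5 + N\right) + N\right) = 7 - \left(5 + 2 N\right) = 2 - 2 N$)
$j{\left(z \right)} = 0$ ($j{\left(z \right)} = \left(\left(\left(z^{2} + z^{3}\right) + 2\right) + z\right) 0 = \left(\left(2 + z^{2} + z^{3}\right) + z\right) 0 = \left(2 + z + z^{2} + z^{3}\right) 0 = 0$)
$j{\left(f{\left(6 \right)} \right)} - 15 \left(S{\left(5,2 \right)} + 32\right) = 0 - 15 \left(-3 + 32\right) = 0 - 435 = -435$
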